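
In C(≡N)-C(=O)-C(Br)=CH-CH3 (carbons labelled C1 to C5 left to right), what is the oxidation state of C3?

+1

Bonds to more-electronegative neighbours contribute +1 each, bonds to H or metals contribute −1 each, and C–C bonds contribute 0.
C3 has one bond to C (0), a double bond to C (2×0 = 0), one bond to Br (+1).
Oxidation state = 0 + 0 + 1 = +1.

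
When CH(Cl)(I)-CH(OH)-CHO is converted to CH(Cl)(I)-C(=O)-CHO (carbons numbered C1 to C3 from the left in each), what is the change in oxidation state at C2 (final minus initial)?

+2

Before: C2 has 2 bonds to C, 1 bond to H, 1 bond to O → oxidation state 0.
After: C2 has 2 bonds to C, 2 bonds to O → oxidation state +2.
Δ = +2 − (0) = +2, so this is an oxidation at C2.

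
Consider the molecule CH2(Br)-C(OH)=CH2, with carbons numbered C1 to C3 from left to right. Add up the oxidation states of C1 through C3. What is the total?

-2

Tallying each carbon's bonds:
C1: 1C, 2H, 1Br → 0 − 2 + 1 = -1
C2: 3C, 1O → 0 + 1 = +1
C3: 2C, 2H → 0 − 2 = -2
Sum = -1 + 1 − 2 = -2.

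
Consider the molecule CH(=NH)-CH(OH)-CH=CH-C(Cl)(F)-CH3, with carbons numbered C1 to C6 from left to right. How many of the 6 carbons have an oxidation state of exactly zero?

Tallying each carbon's bonds:
C1: 1C, 1H, 2N → 0 − 1 + 2 = +1
C2: 2C, 1H, 1O → 0 − 1 + 1 = 0
C3: 3C, 1H → 0 − 1 = -1
C4: 3C, 1H → 0 − 1 = -1
C5: 2C, 1F, 1Cl → 0 + 1 + 1 = +2
C6: 1C, 3H → 0 − 3 = -3
1 carbon (C2) meets the condition.

1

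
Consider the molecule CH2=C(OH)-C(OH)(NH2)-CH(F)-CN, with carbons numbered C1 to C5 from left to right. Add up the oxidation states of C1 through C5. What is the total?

+4

Each bond to a more electronegative atom (O, N, halogen) counts +1, each bond to a less electronegative atom (H, metal, B, Si) counts −1, and each C–C bond counts 0. Tallying each carbon:
C1: 2C, 2H → 0 − 2 = -2
C2: 3C, 1O → 0 + 1 = +1
C3: 2C, 1O, 1N → 0 + 1 + 1 = +2
C4: 2C, 1H, 1F → 0 − 1 + 1 = 0
C5: 1C, 3N → 0 + 3 = +3
Sum = -2 + 1 + 2 + 0 + 3 = +4.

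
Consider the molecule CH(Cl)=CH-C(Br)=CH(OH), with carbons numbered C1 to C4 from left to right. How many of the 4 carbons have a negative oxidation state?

1

Each bond to a more electronegative atom (O, N, halogen) counts +1, each bond to a less electronegative atom (H, metal, B, Si) counts −1, and each C–C bond counts 0. Tallying each carbon:
C1: 2C, 1H, 1Cl → 0 − 1 + 1 = 0
C2: 3C, 1H → 0 − 1 = -1
C3: 3C, 1Br → 0 + 1 = +1
C4: 2C, 1H, 1O → 0 − 1 + 1 = 0
1 carbon (C2) meets the condition.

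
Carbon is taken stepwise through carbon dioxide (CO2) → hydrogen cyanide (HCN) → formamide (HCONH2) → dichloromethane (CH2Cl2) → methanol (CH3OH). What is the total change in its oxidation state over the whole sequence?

-6

Carbon oxidation states along the series — carbon dioxide: +4, hydrogen cyanide: +2, formamide: +2, dichloromethane: 0, methanol: -2.
Net change = -2 − (+4) = -6.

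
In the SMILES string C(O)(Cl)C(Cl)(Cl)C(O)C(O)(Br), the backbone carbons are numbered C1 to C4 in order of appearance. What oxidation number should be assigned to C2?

+2

Bonds to more-electronegative neighbours contribute +1 each, bonds to H or metals contribute −1 each, and C–C bonds contribute 0.
C2 has one bond to C (0), one bond to C (0), one bond to Cl (+1), one bond to Cl (+1).
Oxidation state = 0 + 0 + 1 + 1 = +2.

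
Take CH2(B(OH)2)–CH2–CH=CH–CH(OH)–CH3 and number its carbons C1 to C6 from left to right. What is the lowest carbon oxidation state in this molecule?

Tallying each carbon's bonds:
C1: 1C, 2H, 1B → 0 − 2 − 1 = -3
C2: 2C, 2H → 0 − 2 = -2
C3: 3C, 1H → 0 − 1 = -1
C4: 3C, 1H → 0 − 1 = -1
C5: 2C, 1H, 1O → 0 − 1 + 1 = 0
C6: 1C, 3H → 0 − 3 = -3
The lowest value is -3.

-3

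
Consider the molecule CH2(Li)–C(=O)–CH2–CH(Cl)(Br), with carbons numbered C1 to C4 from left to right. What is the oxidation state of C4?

C4 has one bond to C (0), one bond to Cl (+1), one bond to Br (+1), one bond to H (-1).
Oxidation state = 0 + 1 + 1 − 1 = +1.

+1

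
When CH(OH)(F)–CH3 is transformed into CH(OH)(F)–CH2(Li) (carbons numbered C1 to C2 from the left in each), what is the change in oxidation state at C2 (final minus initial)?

Before: C2 has 1 bond to C, 3 bonds to H → oxidation state -3.
After: C2 has 1 bond to C, 2 bonds to H, 1 bond to Li → oxidation state -3.
Δ = -3 − (-3) = 0, so no net redox change at C2.

0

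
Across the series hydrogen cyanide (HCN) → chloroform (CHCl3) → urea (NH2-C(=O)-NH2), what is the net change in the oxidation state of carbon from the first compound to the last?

Carbon oxidation states along the series — hydrogen cyanide: +2, chloroform: +2, urea: +4.
Net change = +4 − (+2) = +2.

+2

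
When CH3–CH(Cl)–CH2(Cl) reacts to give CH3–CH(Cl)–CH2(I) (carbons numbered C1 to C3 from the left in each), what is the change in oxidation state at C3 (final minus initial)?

0

Before: C3 has 1 bond to C, 2 bonds to H, 1 bond to Cl → oxidation state -1.
After: C3 has 1 bond to C, 2 bonds to H, 1 bond to I → oxidation state -1.
Δ = -1 − (-1) = 0, so no net redox change at C3.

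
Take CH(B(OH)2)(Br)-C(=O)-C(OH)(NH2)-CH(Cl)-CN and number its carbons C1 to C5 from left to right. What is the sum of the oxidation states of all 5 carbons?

Tallying each carbon's bonds:
C1: 1C, 1H, 1Br, 1B → 0 − 1 + 1 − 1 = -1
C2: 2C, 2O → 0 + 2 = +2
C3: 2C, 1O, 1N → 0 + 1 + 1 = +2
C4: 2C, 1H, 1Cl → 0 − 1 + 1 = 0
C5: 1C, 3N → 0 + 3 = +3
Sum = -1 + 2 + 2 + 0 + 3 = +6.

+6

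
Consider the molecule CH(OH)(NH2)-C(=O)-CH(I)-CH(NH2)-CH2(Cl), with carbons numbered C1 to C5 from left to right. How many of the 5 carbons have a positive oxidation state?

Tallying each carbon's bonds:
C1: 1C, 1H, 1O, 1N → 0 − 1 + 1 + 1 = +1
C2: 2C, 2O → 0 + 2 = +2
C3: 2C, 1H, 1I → 0 − 1 + 1 = 0
C4: 2C, 1H, 1N → 0 − 1 + 1 = 0
C5: 1C, 2H, 1Cl → 0 − 2 + 1 = -1
2 carbons (C1, C2) meet the condition.

2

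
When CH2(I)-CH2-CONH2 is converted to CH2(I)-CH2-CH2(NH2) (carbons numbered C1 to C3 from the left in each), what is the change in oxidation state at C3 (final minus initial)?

-4

Before: C3 has 1 bond to C, 2 bonds to O, 1 bond to N → oxidation state +3.
After: C3 has 1 bond to C, 2 bonds to H, 1 bond to N → oxidation state -1.
Δ = -1 − (+3) = -4, so this is a reduction at C3.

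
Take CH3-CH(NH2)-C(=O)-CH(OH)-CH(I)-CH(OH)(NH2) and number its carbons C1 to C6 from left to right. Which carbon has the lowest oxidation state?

C1

Tallying each carbon's bonds:
C1: 1C, 3H → 0 − 3 = -3
C2: 2C, 1H, 1N → 0 − 1 + 1 = 0
C3: 2C, 2O → 0 + 2 = +2
C4: 2C, 1H, 1O → 0 − 1 + 1 = 0
C5: 2C, 1H, 1I → 0 − 1 + 1 = 0
C6: 1C, 1H, 1O, 1N → 0 − 1 + 1 + 1 = +1
The most reduced carbon is C1 at -3.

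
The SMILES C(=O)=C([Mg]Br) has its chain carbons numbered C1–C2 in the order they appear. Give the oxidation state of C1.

Each bond to a more electronegative atom (O, N, halogen) counts +1, each bond to a less electronegative atom (H, metal, B, Si) counts −1, and each C–C bond counts 0.
C1 has a double bond to C (2×0 = 0), a double bond to O (2×+1 = +2).
Oxidation state = 0 + 2 = +2.

+2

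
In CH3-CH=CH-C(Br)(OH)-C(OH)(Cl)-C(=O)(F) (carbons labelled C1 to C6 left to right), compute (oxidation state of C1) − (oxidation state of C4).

-5

C1: 1C, 3H → 0 − 3 = -3
C4: 2C, 1O, 1Br → 0 + 1 + 1 = +2
Difference: -3 − (+2) = -5.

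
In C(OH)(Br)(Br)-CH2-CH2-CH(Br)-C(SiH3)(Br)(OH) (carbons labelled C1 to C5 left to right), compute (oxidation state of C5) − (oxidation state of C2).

C5: 1C, 1O, 1Br, 1Si → 0 + 1 + 1 − 1 = +1
C2: 2C, 2H → 0 − 2 = -2
Difference: +1 − (-2) = +3.

+3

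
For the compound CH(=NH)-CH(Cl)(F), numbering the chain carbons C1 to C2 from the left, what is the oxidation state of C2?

+1

Bonds to more-electronegative neighbours contribute +1 each, bonds to H or metals contribute −1 each, and C–C bonds contribute 0.
C2 has one bond to C (0), one bond to Cl (+1), one bond to F (+1), one bond to H (-1).
Oxidation state = 0 + 1 + 1 − 1 = +1.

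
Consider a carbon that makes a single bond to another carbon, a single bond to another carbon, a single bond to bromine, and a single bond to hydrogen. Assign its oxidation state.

0

Bonds to more-electronegative neighbours contribute +1 each, bonds to H or metals contribute −1 each, and C–C bonds contribute 0.
The carbon has one bond to C (0), one bond to C (0), one bond to H (-1), one bond to Br (+1).
Oxidation state = 0 + 0 − 1 + 1 = 0.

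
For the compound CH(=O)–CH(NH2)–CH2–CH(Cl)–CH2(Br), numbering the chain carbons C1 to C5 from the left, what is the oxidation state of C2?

Assign +1 per bond to O/N/halogen, −1 per bond to H or an electropositive element, and 0 per bond to carbon.
C2 has one bond to C (0), one bond to C (0), one bond to N (+1), one bond to H (-1).
Oxidation state = 0 + 0 + 1 − 1 = 0.

0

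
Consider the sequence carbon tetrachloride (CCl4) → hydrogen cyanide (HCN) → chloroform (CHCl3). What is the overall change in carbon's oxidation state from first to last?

Carbon oxidation states along the series — carbon tetrachloride: +4, hydrogen cyanide: +2, chloroform: +2.
Net change = +2 − (+4) = -2.

-2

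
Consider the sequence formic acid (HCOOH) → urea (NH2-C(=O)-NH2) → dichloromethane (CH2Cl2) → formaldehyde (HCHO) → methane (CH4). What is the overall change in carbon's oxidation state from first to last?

Carbon oxidation states along the series — formic acid: +2, urea: +4, dichloromethane: 0, formaldehyde: 0, methane: -4.
Net change = -4 − (+2) = -6.

-6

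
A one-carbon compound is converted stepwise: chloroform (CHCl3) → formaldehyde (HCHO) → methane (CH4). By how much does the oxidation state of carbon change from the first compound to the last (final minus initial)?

-6

Carbon oxidation states along the series — chloroform: +2, formaldehyde: 0, methane: -4.
Net change = -4 − (+2) = -6.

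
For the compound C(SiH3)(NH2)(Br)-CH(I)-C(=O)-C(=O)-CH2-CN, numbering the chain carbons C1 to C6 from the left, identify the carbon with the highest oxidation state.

Tallying each carbon's bonds:
C1: 1C, 1N, 1Br, 1Si → 0 + 1 + 1 − 1 = +1
C2: 2C, 1H, 1I → 0 − 1 + 1 = 0
C3: 2C, 2O → 0 + 2 = +2
C4: 2C, 2O → 0 + 2 = +2
C5: 2C, 2H → 0 − 2 = -2
C6: 1C, 3N → 0 + 3 = +3
The most oxidised carbon is C6 at +3.

C6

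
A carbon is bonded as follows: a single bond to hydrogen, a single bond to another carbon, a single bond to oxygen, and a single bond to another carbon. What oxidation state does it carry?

0

Each bond to a more electronegative atom (O, N, halogen) counts +1, each bond to a less electronegative atom (H, metal, B, Si) counts −1, and each C–C bond counts 0.
The carbon has one bond to C (0), one bond to C (0), one bond to O (+1), one bond to H (-1).
Oxidation state = 0 + 0 + 1 − 1 = 0.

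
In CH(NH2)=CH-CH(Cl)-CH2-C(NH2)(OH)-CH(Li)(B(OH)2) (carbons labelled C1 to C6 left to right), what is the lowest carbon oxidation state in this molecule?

-3

Count +1 for every bond to an atom more electronegative than carbon and −1 for every bond to one less electronegative; C–C bonds are 0. Tallying each carbon:
C1: 2C, 1H, 1N → 0 − 1 + 1 = 0
C2: 3C, 1H → 0 − 1 = -1
C3: 2C, 1H, 1Cl → 0 − 1 + 1 = 0
C4: 2C, 2H → 0 − 2 = -2
C5: 2C, 1O, 1N → 0 + 1 + 1 = +2
C6: 1C, 1H, 1Li, 1B → 0 − 1 − 1 − 1 = -3
The lowest value is -3.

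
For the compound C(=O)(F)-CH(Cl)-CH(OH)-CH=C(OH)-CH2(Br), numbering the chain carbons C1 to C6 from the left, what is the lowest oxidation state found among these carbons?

Each bond to a more electronegative atom (O, N, halogen) counts +1, each bond to a less electronegative atom (H, metal, B, Si) counts −1, and each C–C bond counts 0. Tallying each carbon:
C1: 1C, 2O, 1F → 0 + 2 + 1 = +3
C2: 2C, 1H, 1Cl → 0 − 1 + 1 = 0
C3: 2C, 1H, 1O → 0 − 1 + 1 = 0
C4: 3C, 1H → 0 − 1 = -1
C5: 3C, 1O → 0 + 1 = +1
C6: 1C, 2H, 1Br → 0 − 2 + 1 = -1
The lowest value is -1.

-1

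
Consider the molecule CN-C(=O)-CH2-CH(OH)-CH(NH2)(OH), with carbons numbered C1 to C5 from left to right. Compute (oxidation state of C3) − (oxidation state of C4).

-2

C3: 2C, 2H → 0 − 2 = -2
C4: 2C, 1H, 1O → 0 − 1 + 1 = 0
Difference: -2 − (0) = -2.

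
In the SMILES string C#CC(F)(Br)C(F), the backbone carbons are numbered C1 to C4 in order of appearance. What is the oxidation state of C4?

Bonds to more-electronegative neighbours contribute +1 each, bonds to H or metals contribute −1 each, and C–C bonds contribute 0.
C4 has one bond to C (0), one bond to H (-1), one bond to H (-1), one bond to F (+1).
Oxidation state = 0 − 1 − 1 + 1 = -1.

-1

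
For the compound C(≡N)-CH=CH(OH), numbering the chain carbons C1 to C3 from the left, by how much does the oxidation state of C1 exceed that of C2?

C1: 1C, 3N → 0 + 3 = +3
C2: 3C, 1H → 0 − 1 = -1
Difference: +3 − (-1) = +4.

+4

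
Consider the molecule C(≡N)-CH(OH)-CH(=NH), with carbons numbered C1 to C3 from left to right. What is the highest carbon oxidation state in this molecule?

+3

Tallying each carbon's bonds:
C1: 1C, 3N → 0 + 3 = +3
C2: 2C, 1H, 1O → 0 − 1 + 1 = 0
C3: 1C, 1H, 2N → 0 − 1 + 2 = +1
The highest value is +3.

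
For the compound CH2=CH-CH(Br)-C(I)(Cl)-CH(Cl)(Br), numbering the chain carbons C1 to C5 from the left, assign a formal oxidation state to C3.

0

Each bond to a more electronegative atom (O, N, halogen) counts +1, each bond to a less electronegative atom (H, metal, B, Si) counts −1, and each C–C bond counts 0.
C3 has one bond to C (0), one bond to C (0), one bond to H (-1), one bond to Br (+1).
Oxidation state = 0 + 0 − 1 + 1 = 0.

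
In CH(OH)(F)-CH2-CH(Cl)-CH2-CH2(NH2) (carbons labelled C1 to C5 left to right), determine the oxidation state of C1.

C1 has one bond to C (0), one bond to O (+1), one bond to H (-1), one bond to F (+1).
Oxidation state = 0 + 1 − 1 + 1 = +1.

+1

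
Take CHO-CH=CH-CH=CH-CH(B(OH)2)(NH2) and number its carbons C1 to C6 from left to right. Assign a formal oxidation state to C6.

-1

C6 has one bond to C (0), one bond to B (-1), one bond to H (-1), one bond to N (+1).
Oxidation state = 0 − 1 − 1 + 1 = -1.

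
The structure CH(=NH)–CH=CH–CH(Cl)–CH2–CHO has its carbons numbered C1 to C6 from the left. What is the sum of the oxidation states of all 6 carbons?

-2

Assign +1 per bond to O/N/halogen, −1 per bond to H or an electropositive element, and 0 per bond to carbon. Tallying each carbon:
C1: 1C, 1H, 2N → 0 − 1 + 2 = +1
C2: 3C, 1H → 0 − 1 = -1
C3: 3C, 1H → 0 − 1 = -1
C4: 2C, 1H, 1Cl → 0 − 1 + 1 = 0
C5: 2C, 2H → 0 − 2 = -2
C6: 1C, 1H, 2O → 0 − 1 + 2 = +1
Sum = +1 − 1 − 1 + 0 − 2 + 1 = -2.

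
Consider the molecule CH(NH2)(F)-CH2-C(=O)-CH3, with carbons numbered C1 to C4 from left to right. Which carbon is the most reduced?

C4

Tallying each carbon's bonds:
C1: 1C, 1H, 1N, 1F → 0 − 1 + 1 + 1 = +1
C2: 2C, 2H → 0 − 2 = -2
C3: 2C, 2O → 0 + 2 = +2
C4: 1C, 3H → 0 − 3 = -3
The most reduced carbon is C4 at -3.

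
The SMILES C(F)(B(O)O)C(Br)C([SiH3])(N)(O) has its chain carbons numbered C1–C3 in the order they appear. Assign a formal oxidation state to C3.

C3 has one bond to C (0), one bond to Si (-1), one bond to N (+1), one bond to O (+1).
Oxidation state = 0 − 1 + 1 + 1 = +1.

+1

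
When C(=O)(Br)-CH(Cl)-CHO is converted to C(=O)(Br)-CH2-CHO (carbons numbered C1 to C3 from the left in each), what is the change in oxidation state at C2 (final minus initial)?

Before: C2 has 2 bonds to C, 1 bond to H, 1 bond to Cl → oxidation state 0.
After: C2 has 2 bonds to C, 2 bonds to H → oxidation state -2.
Δ = -2 − (0) = -2, so this is a reduction at C2.

-2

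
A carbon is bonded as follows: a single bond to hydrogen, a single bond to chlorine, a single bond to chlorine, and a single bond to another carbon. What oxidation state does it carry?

+1

Each bond to a more electronegative atom (O, N, halogen) counts +1, each bond to a less electronegative atom (H, metal, B, Si) counts −1, and each C–C bond counts 0.
The carbon has one bond to C (0), one bond to Cl (+1), one bond to H (-1), one bond to Cl (+1).
Oxidation state = 0 + 1 − 1 + 1 = +1.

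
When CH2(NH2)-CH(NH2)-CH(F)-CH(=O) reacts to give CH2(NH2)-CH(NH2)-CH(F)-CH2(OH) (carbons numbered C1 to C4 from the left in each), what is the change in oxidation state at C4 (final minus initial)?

-2

Before: C4 has 1 bond to C, 1 bond to H, 2 bonds to O → oxidation state +1.
After: C4 has 1 bond to C, 2 bonds to H, 1 bond to O → oxidation state -1.
Δ = -1 − (+1) = -2, so this is a reduction at C4.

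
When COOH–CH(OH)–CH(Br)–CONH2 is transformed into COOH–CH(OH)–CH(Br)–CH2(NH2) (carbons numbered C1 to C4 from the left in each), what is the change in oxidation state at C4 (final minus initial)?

-4

Before: C4 has 1 bond to C, 2 bonds to O, 1 bond to N → oxidation state +3.
After: C4 has 1 bond to C, 2 bonds to H, 1 bond to N → oxidation state -1.
Δ = -1 − (+3) = -4, so this is a reduction at C4.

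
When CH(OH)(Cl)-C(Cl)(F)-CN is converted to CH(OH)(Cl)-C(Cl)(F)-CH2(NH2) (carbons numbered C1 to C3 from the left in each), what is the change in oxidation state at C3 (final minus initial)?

-4

Before: C3 has 1 bond to C, 3 bonds to N → oxidation state +3.
After: C3 has 1 bond to C, 2 bonds to H, 1 bond to N → oxidation state -1.
Δ = -1 − (+3) = -4, so this is a reduction at C3.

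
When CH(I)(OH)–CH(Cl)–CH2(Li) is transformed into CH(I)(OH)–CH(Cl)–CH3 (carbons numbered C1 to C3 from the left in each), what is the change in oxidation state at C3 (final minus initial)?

0

Before: C3 has 1 bond to C, 2 bonds to H, 1 bond to Li → oxidation state -3.
After: C3 has 1 bond to C, 3 bonds to H → oxidation state -3.
Δ = -3 − (-3) = 0, so no net redox change at C3.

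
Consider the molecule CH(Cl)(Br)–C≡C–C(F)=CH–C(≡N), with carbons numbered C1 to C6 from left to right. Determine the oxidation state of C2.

Each bond to a more electronegative atom (O, N, halogen) counts +1, each bond to a less electronegative atom (H, metal, B, Si) counts −1, and each C–C bond counts 0.
C2 has one bond to C (0), a triple bond to C (3×0 = 0).
Oxidation state = 0 + 0 = 0.

0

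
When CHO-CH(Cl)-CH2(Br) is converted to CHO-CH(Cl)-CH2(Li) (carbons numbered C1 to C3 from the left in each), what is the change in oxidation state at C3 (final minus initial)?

-2

Before: C3 has 1 bond to C, 2 bonds to H, 1 bond to Br → oxidation state -1.
After: C3 has 1 bond to C, 2 bonds to H, 1 bond to Li → oxidation state -3.
Δ = -3 − (-1) = -2, so this is a reduction at C3.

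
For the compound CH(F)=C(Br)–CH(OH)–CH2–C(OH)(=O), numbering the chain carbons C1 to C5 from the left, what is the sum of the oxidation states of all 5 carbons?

Tallying each carbon's bonds:
C1: 2C, 1H, 1F → 0 − 1 + 1 = 0
C2: 3C, 1Br → 0 + 1 = +1
C3: 2C, 1H, 1O → 0 − 1 + 1 = 0
C4: 2C, 2H → 0 − 2 = -2
C5: 1C, 3O → 0 + 3 = +3
Sum = 0 + 1 + 0 − 2 + 3 = +2.

+2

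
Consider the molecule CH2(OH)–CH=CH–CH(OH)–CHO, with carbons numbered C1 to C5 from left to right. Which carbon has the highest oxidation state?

Tallying each carbon's bonds:
C1: 1C, 2H, 1O → 0 − 2 + 1 = -1
C2: 3C, 1H → 0 − 1 = -1
C3: 3C, 1H → 0 − 1 = -1
C4: 2C, 1H, 1O → 0 − 1 + 1 = 0
C5: 1C, 1H, 2O → 0 − 1 + 2 = +1
The most oxidised carbon is C5 at +1.

C5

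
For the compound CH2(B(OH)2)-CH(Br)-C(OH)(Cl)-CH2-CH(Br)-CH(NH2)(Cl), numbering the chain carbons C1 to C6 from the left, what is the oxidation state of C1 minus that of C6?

C1: 1C, 2H, 1B → 0 − 2 − 1 = -3
C6: 1C, 1H, 1N, 1Cl → 0 − 1 + 1 + 1 = +1
Difference: -3 − (+1) = -4.

-4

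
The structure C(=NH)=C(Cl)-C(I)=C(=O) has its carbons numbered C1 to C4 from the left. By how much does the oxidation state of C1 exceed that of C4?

C1: 2C, 2N → 0 + 2 = +2
C4: 2C, 2O → 0 + 2 = +2
Difference: +2 − (+2) = 0.

0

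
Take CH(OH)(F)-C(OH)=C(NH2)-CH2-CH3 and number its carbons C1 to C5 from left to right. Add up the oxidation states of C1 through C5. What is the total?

Each bond to a more electronegative atom (O, N, halogen) counts +1, each bond to a less electronegative atom (H, metal, B, Si) counts −1, and each C–C bond counts 0. Tallying each carbon:
C1: 1C, 1H, 1O, 1F → 0 − 1 + 1 + 1 = +1
C2: 3C, 1O → 0 + 1 = +1
C3: 3C, 1N → 0 + 1 = +1
C4: 2C, 2H → 0 − 2 = -2
C5: 1C, 3H → 0 − 3 = -3
Sum = +1 + 1 + 1 − 2 − 3 = -2.

-2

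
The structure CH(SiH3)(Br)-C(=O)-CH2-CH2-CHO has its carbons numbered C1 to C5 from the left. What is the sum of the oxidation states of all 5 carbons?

-2

Each bond to a more electronegative atom (O, N, halogen) counts +1, each bond to a less electronegative atom (H, metal, B, Si) counts −1, and each C–C bond counts 0. Tallying each carbon:
C1: 1C, 1H, 1Br, 1Si → 0 − 1 + 1 − 1 = -1
C2: 2C, 2O → 0 + 2 = +2
C3: 2C, 2H → 0 − 2 = -2
C4: 2C, 2H → 0 − 2 = -2
C5: 1C, 1H, 2O → 0 − 1 + 2 = +1
Sum = -1 + 2 − 2 − 2 + 1 = -2.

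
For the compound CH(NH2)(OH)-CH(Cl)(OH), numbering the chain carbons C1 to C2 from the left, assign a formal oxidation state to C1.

Bonds to more-electronegative neighbours contribute +1 each, bonds to H or metals contribute −1 each, and C–C bonds contribute 0.
C1 has one bond to C (0), one bond to H (-1), one bond to N (+1), one bond to O (+1).
Oxidation state = 0 − 1 + 1 + 1 = +1.

+1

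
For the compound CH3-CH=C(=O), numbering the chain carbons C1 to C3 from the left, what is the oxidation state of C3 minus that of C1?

+5

C3: 2C, 2O → 0 + 2 = +2
C1: 1C, 3H → 0 − 3 = -3
Difference: +2 − (-3) = +5.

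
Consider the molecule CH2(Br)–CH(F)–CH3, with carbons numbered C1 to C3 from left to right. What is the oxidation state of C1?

Assign +1 per bond to O/N/halogen, −1 per bond to H or an electropositive element, and 0 per bond to carbon.
C1 has one bond to C (0), one bond to Br (+1), one bond to H (-1), one bond to H (-1).
Oxidation state = 0 + 1 − 1 − 1 = -1.

-1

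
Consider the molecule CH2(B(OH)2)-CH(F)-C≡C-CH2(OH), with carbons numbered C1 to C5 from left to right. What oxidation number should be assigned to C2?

0

C2 has one bond to C (0), one bond to C (0), one bond to F (+1), one bond to H (-1).
Oxidation state = 0 + 0 + 1 − 1 = 0.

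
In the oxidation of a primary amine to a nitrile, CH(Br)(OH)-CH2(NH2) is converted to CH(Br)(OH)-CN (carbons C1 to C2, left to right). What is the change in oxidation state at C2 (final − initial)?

Before: C2 has 1 bond to C, 2 bonds to H, 1 bond to N → oxidation state -1.
After: C2 has 1 bond to C, 3 bonds to N → oxidation state +3.
Δ = +3 − (-1) = +4, so this is an oxidation at C2.

+4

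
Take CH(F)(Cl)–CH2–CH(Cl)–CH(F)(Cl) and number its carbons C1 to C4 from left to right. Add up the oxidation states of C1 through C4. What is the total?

0

Assign +1 per bond to O/N/halogen, −1 per bond to H or an electropositive element, and 0 per bond to carbon. Tallying each carbon:
C1: 1C, 1H, 1F, 1Cl → 0 − 1 + 1 + 1 = +1
C2: 2C, 2H → 0 − 2 = -2
C3: 2C, 1H, 1Cl → 0 − 1 + 1 = 0
C4: 1C, 1H, 1F, 1Cl → 0 − 1 + 1 + 1 = +1
Sum = +1 − 2 + 0 + 1 = 0.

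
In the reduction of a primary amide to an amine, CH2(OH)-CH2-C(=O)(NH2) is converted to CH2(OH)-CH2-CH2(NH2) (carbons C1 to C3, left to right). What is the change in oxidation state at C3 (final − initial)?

Before: C3 has 1 bond to C, 2 bonds to O, 1 bond to N → oxidation state +3.
After: C3 has 1 bond to C, 2 bonds to H, 1 bond to N → oxidation state -1.
Δ = -1 − (+3) = -4, so this is a reduction at C3.

-4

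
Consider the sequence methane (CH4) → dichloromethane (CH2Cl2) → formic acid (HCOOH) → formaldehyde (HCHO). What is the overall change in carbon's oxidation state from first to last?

Carbon oxidation states along the series — methane: -4, dichloromethane: 0, formic acid: +2, formaldehyde: 0.
Net change = 0 − (-4) = +4.

+4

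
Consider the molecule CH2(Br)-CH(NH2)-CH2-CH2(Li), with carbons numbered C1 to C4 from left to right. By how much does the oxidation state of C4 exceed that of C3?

-1

C4: 1C, 2H, 1Li → 0 − 2 − 1 = -3
C3: 2C, 2H → 0 − 2 = -2
Difference: -3 − (-2) = -1.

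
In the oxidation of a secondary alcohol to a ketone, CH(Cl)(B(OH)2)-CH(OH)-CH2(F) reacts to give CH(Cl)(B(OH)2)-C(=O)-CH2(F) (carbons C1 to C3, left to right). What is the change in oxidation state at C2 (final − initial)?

Before: C2 has 2 bonds to C, 1 bond to H, 1 bond to O → oxidation state 0.
After: C2 has 2 bonds to C, 2 bonds to O → oxidation state +2.
Δ = +2 − (0) = +2, so this is an oxidation at C2.

+2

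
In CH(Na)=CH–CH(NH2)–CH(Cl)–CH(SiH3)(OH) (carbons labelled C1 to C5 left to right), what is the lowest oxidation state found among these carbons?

-2

Tallying each carbon's bonds:
C1: 2C, 1H, 1Na → 0 − 1 − 1 = -2
C2: 3C, 1H → 0 − 1 = -1
C3: 2C, 1H, 1N → 0 − 1 + 1 = 0
C4: 2C, 1H, 1Cl → 0 − 1 + 1 = 0
C5: 1C, 1H, 1O, 1Si → 0 − 1 + 1 − 1 = -1
The lowest value is -2.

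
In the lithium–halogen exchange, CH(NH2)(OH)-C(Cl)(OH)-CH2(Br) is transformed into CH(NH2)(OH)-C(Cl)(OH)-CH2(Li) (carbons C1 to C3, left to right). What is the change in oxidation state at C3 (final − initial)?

Before: C3 has 1 bond to C, 2 bonds to H, 1 bond to Br → oxidation state -1.
After: C3 has 1 bond to C, 2 bonds to H, 1 bond to Li → oxidation state -3.
Δ = -3 − (-1) = -2, so this is a reduction at C3.

-2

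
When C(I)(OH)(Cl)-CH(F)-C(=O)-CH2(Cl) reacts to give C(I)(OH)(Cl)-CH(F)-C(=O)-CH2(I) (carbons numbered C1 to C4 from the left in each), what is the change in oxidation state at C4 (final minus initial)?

Before: C4 has 1 bond to C, 2 bonds to H, 1 bond to Cl → oxidation state -1.
After: C4 has 1 bond to C, 2 bonds to H, 1 bond to I → oxidation state -1.
Δ = -1 − (-1) = 0, so no net redox change at C4.

0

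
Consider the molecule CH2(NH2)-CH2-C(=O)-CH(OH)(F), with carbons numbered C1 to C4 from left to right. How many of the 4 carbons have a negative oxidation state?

2

Assign +1 per bond to O/N/halogen, −1 per bond to H or an electropositive element, and 0 per bond to carbon. Tallying each carbon:
C1: 1C, 2H, 1N → 0 − 2 + 1 = -1
C2: 2C, 2H → 0 − 2 = -2
C3: 2C, 2O → 0 + 2 = +2
C4: 1C, 1H, 1O, 1F → 0 − 1 + 1 + 1 = +1
2 carbons (C1, C2) meet the condition.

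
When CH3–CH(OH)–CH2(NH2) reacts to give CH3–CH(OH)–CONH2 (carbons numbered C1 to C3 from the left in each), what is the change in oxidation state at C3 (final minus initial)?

Before: C3 has 1 bond to C, 2 bonds to H, 1 bond to N → oxidation state -1.
After: C3 has 1 bond to C, 2 bonds to O, 1 bond to N → oxidation state +3.
Δ = +3 − (-1) = +4, so this is an oxidation at C3.

+4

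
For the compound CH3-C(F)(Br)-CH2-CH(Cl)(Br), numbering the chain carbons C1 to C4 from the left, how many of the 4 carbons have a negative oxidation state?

Each bond to a more electronegative atom (O, N, halogen) counts +1, each bond to a less electronegative atom (H, metal, B, Si) counts −1, and each C–C bond counts 0. Tallying each carbon:
C1: 1C, 3H → 0 − 3 = -3
C2: 2C, 1F, 1Br → 0 + 1 + 1 = +2
C3: 2C, 2H → 0 − 2 = -2
C4: 1C, 1H, 1Cl, 1Br → 0 − 1 + 1 + 1 = +1
2 carbons (C1, C3) meet the condition.

2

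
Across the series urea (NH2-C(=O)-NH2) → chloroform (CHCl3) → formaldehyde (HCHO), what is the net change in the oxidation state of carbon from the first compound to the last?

Carbon oxidation states along the series — urea: +4, chloroform: +2, formaldehyde: 0.
Net change = 0 − (+4) = -4.

-4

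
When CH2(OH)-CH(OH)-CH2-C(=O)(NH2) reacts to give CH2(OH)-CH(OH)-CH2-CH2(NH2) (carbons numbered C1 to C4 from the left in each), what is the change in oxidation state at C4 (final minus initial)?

-4

Before: C4 has 1 bond to C, 2 bonds to O, 1 bond to N → oxidation state +3.
After: C4 has 1 bond to C, 2 bonds to H, 1 bond to N → oxidation state -1.
Δ = -1 − (+3) = -4, so this is a reduction at C4.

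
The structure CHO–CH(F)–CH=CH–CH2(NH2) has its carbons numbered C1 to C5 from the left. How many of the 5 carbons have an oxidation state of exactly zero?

1

Tallying each carbon's bonds:
C1: 1C, 1H, 2O → 0 − 1 + 2 = +1
C2: 2C, 1H, 1F → 0 − 1 + 1 = 0
C3: 3C, 1H → 0 − 1 = -1
C4: 3C, 1H → 0 − 1 = -1
C5: 1C, 2H, 1N → 0 − 2 + 1 = -1
1 carbon (C2) meets the condition.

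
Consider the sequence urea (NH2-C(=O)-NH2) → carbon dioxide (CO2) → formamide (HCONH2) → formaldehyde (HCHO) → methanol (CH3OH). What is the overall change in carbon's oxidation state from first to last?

-6

Carbon oxidation states along the series — urea: +4, carbon dioxide: +4, formamide: +2, formaldehyde: 0, methanol: -2.
Net change = -2 − (+4) = -6.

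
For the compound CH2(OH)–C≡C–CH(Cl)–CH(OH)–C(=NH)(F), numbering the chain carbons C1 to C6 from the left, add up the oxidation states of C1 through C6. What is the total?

Tallying each carbon's bonds:
C1: 1C, 2H, 1O → 0 − 2 + 1 = -1
C2: 4C → 0 = 0
C3: 4C → 0 = 0
C4: 2C, 1H, 1Cl → 0 − 1 + 1 = 0
C5: 2C, 1H, 1O → 0 − 1 + 1 = 0
C6: 1C, 2N, 1F → 0 + 2 + 1 = +3
Sum = -1 + 0 + 0 + 0 + 0 + 3 = +2.

+2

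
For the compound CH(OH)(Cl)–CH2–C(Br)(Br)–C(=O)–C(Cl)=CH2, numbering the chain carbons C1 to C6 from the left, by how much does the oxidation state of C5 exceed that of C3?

C5: 3C, 1Cl → 0 + 1 = +1
C3: 2C, 2Br → 0 + 2 = +2
Difference: +1 − (+2) = -1.

-1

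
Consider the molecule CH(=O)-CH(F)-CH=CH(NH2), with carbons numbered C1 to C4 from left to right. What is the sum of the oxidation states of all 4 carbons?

Count +1 for every bond to an atom more electronegative than carbon and −1 for every bond to one less electronegative; C–C bonds are 0. Tallying each carbon:
C1: 1C, 1H, 2O → 0 − 1 + 2 = +1
C2: 2C, 1H, 1F → 0 − 1 + 1 = 0
C3: 3C, 1H → 0 − 1 = -1
C4: 2C, 1H, 1N → 0 − 1 + 1 = 0
Sum = +1 + 0 − 1 + 0 = 0.

0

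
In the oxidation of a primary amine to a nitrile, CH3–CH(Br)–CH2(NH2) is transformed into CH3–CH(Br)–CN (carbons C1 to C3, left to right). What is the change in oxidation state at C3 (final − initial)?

+4

Before: C3 has 1 bond to C, 2 bonds to H, 1 bond to N → oxidation state -1.
After: C3 has 1 bond to C, 3 bonds to N → oxidation state +3.
Δ = +3 − (-1) = +4, so this is an oxidation at C3.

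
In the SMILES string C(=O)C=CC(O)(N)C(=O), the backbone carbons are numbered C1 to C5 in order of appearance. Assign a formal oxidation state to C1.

C1 has one bond to C (0), one bond to H (-1), a double bond to O (2×+1 = +2).
Oxidation state = 0 − 1 + 2 = +1.

+1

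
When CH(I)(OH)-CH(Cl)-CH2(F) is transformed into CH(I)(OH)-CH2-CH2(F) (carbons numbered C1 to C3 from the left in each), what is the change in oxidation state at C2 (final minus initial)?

-2

Before: C2 has 2 bonds to C, 1 bond to H, 1 bond to Cl → oxidation state 0.
After: C2 has 2 bonds to C, 2 bonds to H → oxidation state -2.
Δ = -2 − (0) = -2, so this is a reduction at C2.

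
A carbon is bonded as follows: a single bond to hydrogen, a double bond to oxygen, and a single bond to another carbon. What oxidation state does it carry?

The carbon has one bond to C (0), one bond to H (-1), a double bond to O (2×+1 = +2).
Oxidation state = 0 − 1 + 2 = +1.

+1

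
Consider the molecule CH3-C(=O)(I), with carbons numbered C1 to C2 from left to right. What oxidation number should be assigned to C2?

+3

C2 has one bond to C (0), a double bond to O (2×+1 = +2), one bond to I (+1).
Oxidation state = 0 + 2 + 1 = +3.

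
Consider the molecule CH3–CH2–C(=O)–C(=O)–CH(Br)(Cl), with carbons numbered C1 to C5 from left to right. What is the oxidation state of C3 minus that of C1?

C3: 2C, 2O → 0 + 2 = +2
C1: 1C, 3H → 0 − 3 = -3
Difference: +2 − (-3) = +5.

+5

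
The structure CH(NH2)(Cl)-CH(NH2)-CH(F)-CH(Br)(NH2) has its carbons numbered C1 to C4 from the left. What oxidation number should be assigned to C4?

Count +1 for every bond to an atom more electronegative than carbon and −1 for every bond to one less electronegative; C–C bonds are 0.
C4 has one bond to C (0), one bond to Br (+1), one bond to N (+1), one bond to H (-1).
Oxidation state = 0 + 1 + 1 − 1 = +1.

+1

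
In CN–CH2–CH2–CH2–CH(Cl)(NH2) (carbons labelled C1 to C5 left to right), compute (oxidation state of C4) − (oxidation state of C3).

0

C4: 2C, 2H → 0 − 2 = -2
C3: 2C, 2H → 0 − 2 = -2
Difference: -2 − (-2) = 0.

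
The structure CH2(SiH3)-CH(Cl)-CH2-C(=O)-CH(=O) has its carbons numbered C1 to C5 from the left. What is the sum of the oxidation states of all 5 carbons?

-2

Each bond to a more electronegative atom (O, N, halogen) counts +1, each bond to a less electronegative atom (H, metal, B, Si) counts −1, and each C–C bond counts 0. Tallying each carbon:
C1: 1C, 2H, 1Si → 0 − 2 − 1 = -3
C2: 2C, 1H, 1Cl → 0 − 1 + 1 = 0
C3: 2C, 2H → 0 − 2 = -2
C4: 2C, 2O → 0 + 2 = +2
C5: 1C, 1H, 2O → 0 − 1 + 2 = +1
Sum = -3 + 0 − 2 + 2 + 1 = -2.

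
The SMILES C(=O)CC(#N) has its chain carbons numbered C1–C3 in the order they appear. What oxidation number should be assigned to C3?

C3 has one bond to C (0), a triple bond to N (3×+1 = +3).
Oxidation state = 0 + 3 = +3.

+3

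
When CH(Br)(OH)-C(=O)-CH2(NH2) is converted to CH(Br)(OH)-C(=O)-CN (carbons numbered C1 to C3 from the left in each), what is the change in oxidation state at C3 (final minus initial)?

+4

Before: C3 has 1 bond to C, 2 bonds to H, 1 bond to N → oxidation state -1.
After: C3 has 1 bond to C, 3 bonds to N → oxidation state +3.
Δ = +3 − (-1) = +4, so this is an oxidation at C3.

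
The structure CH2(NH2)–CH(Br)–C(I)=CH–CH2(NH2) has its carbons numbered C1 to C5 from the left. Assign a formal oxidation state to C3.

C3 has one bond to C (0), a double bond to C (2×0 = 0), one bond to I (+1).
Oxidation state = 0 + 0 + 1 = +1.

+1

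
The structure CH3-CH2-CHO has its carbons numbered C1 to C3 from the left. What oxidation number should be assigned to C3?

C3 has one bond to C (0), a double bond to O (2×+1 = +2), one bond to H (-1).
Oxidation state = 0 + 2 − 1 = +1.

+1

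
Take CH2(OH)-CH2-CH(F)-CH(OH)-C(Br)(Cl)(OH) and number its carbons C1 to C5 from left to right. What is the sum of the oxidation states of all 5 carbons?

0

Count +1 for every bond to an atom more electronegative than carbon and −1 for every bond to one less electronegative; C–C bonds are 0. Tallying each carbon:
C1: 1C, 2H, 1O → 0 − 2 + 1 = -1
C2: 2C, 2H → 0 − 2 = -2
C3: 2C, 1H, 1F → 0 − 1 + 1 = 0
C4: 2C, 1H, 1O → 0 − 1 + 1 = 0
C5: 1C, 1O, 1Cl, 1Br → 0 + 1 + 1 + 1 = +3
Sum = -1 − 2 + 0 + 0 + 3 = 0.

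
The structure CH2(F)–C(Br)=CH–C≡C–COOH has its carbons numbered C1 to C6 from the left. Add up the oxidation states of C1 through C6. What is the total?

+2

Assign +1 per bond to O/N/halogen, −1 per bond to H or an electropositive element, and 0 per bond to carbon. Tallying each carbon:
C1: 1C, 2H, 1F → 0 − 2 + 1 = -1
C2: 3C, 1Br → 0 + 1 = +1
C3: 3C, 1H → 0 − 1 = -1
C4: 4C → 0 = 0
C5: 4C → 0 = 0
C6: 1C, 3O → 0 + 3 = +3
Sum = -1 + 1 − 1 + 0 + 0 + 3 = +2.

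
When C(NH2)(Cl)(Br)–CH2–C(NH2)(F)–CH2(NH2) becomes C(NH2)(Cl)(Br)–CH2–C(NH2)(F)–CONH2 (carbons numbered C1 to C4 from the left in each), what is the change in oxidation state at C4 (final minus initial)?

Before: C4 has 1 bond to C, 2 bonds to H, 1 bond to N → oxidation state -1.
After: C4 has 1 bond to C, 2 bonds to O, 1 bond to N → oxidation state +3.
Δ = +3 − (-1) = +4, so this is an oxidation at C4.

+4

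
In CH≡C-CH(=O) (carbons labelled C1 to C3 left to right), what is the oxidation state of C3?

+1

Bonds to more-electronegative neighbours contribute +1 each, bonds to H or metals contribute −1 each, and C–C bonds contribute 0.
C3 has one bond to C (0), a double bond to O (2×+1 = +2), one bond to H (-1).
Oxidation state = 0 + 2 − 1 = +1.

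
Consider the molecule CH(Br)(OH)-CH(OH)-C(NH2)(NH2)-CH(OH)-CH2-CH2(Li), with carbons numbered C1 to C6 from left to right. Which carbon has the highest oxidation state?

C3

Tallying each carbon's bonds:
C1: 1C, 1H, 1O, 1Br → 0 − 1 + 1 + 1 = +1
C2: 2C, 1H, 1O → 0 − 1 + 1 = 0
C3: 2C, 2N → 0 + 2 = +2
C4: 2C, 1H, 1O → 0 − 1 + 1 = 0
C5: 2C, 2H → 0 − 2 = -2
C6: 1C, 2H, 1Li → 0 − 2 − 1 = -3
The most oxidised carbon is C3 at +2.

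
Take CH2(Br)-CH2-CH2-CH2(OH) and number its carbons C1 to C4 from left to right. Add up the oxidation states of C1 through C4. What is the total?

Each bond to a more electronegative atom (O, N, halogen) counts +1, each bond to a less electronegative atom (H, metal, B, Si) counts −1, and each C–C bond counts 0. Tallying each carbon:
C1: 1C, 2H, 1Br → 0 − 2 + 1 = -1
C2: 2C, 2H → 0 − 2 = -2
C3: 2C, 2H → 0 − 2 = -2
C4: 1C, 2H, 1O → 0 − 2 + 1 = -1
Sum = -1 − 2 − 2 − 1 = -6.

-6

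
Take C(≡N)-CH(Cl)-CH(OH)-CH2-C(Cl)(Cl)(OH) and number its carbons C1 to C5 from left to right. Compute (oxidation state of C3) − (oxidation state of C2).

0

C3: 2C, 1H, 1O → 0 − 1 + 1 = 0
C2: 2C, 1H, 1Cl → 0 − 1 + 1 = 0
Difference: 0 − (0) = 0.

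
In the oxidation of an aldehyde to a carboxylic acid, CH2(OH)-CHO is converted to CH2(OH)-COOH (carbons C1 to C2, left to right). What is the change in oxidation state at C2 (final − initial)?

+2

Before: C2 has 1 bond to C, 1 bond to H, 2 bonds to O → oxidation state +1.
After: C2 has 1 bond to C, 3 bonds to O → oxidation state +3.
Δ = +3 − (+1) = +2, so this is an oxidation at C2.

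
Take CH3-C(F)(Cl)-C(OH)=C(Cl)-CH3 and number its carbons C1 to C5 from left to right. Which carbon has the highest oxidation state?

C2

Tallying each carbon's bonds:
C1: 1C, 3H → 0 − 3 = -3
C2: 2C, 1F, 1Cl → 0 + 1 + 1 = +2
C3: 3C, 1O → 0 + 1 = +1
C4: 3C, 1Cl → 0 + 1 = +1
C5: 1C, 3H → 0 − 3 = -3
The most oxidised carbon is C2 at +2.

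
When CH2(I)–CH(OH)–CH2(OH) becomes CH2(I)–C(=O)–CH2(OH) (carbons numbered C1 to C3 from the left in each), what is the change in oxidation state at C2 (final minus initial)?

+2

Before: C2 has 2 bonds to C, 1 bond to H, 1 bond to O → oxidation state 0.
After: C2 has 2 bonds to C, 2 bonds to O → oxidation state +2.
Δ = +2 − (0) = +2, so this is an oxidation at C2.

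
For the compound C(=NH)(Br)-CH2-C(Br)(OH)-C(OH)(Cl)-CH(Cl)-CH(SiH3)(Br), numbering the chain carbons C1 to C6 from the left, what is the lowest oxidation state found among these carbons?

Each bond to a more electronegative atom (O, N, halogen) counts +1, each bond to a less electronegative atom (H, metal, B, Si) counts −1, and each C–C bond counts 0. Tallying each carbon:
C1: 1C, 2N, 1Br → 0 + 2 + 1 = +3
C2: 2C, 2H → 0 − 2 = -2
C3: 2C, 1O, 1Br → 0 + 1 + 1 = +2
C4: 2C, 1O, 1Cl → 0 + 1 + 1 = +2
C5: 2C, 1H, 1Cl → 0 − 1 + 1 = 0
C6: 1C, 1H, 1Br, 1Si → 0 − 1 + 1 − 1 = -1
The lowest value is -2.

-2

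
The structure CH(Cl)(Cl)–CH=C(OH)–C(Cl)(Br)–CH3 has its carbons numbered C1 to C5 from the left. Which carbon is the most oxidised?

Tallying each carbon's bonds:
C1: 1C, 1H, 2Cl → 0 − 1 + 2 = +1
C2: 3C, 1H → 0 − 1 = -1
C3: 3C, 1O → 0 + 1 = +1
C4: 2C, 1Cl, 1Br → 0 + 1 + 1 = +2
C5: 1C, 3H → 0 − 3 = -3
The most oxidised carbon is C4 at +2.

C4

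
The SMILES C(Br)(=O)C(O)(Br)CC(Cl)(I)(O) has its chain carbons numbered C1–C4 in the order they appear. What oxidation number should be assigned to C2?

+2

C2 has one bond to C (0), one bond to C (0), one bond to O (+1), one bond to Br (+1).
Oxidation state = 0 + 0 + 1 + 1 = +2.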